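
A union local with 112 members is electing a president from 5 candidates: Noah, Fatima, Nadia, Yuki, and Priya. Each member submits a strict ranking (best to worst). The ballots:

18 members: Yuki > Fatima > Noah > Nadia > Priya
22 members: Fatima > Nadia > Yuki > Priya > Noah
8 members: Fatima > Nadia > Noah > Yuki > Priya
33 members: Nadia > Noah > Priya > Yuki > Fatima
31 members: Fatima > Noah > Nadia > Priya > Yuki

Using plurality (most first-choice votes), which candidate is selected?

First-place votes: Noah 0, Fatima 61, Nadia 33, Yuki 18, Priya 0.
Fatima has the most first-place votes.

Fatima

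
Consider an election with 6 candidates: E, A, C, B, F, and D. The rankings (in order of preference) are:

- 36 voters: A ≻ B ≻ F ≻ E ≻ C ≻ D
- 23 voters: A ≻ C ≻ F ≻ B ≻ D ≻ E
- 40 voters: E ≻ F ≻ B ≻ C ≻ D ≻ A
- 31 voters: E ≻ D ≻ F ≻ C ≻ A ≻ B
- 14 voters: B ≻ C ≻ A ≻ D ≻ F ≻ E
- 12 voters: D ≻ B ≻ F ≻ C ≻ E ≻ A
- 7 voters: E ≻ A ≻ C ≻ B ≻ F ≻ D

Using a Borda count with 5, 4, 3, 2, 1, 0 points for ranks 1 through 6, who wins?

E: 36·2 + 23·0 + 40·5 + 31·5 + 14·0 + 12·1 + 7·5 = 474
A: 36·5 + 23·5 + 40·0 + 31·1 + 14·3 + 12·0 + 7·4 = 396
C: 36·1 + 23·4 + 40·2 + 31·2 + 14·4 + 12·2 + 7·3 = 371
B: 36·4 + 23·2 + 40·3 + 31·0 + 14·5 + 12·4 + 7·2 = 442
F: 36·3 + 23·3 + 40·4 + 31·3 + 14·1 + 12·3 + 7·1 = 487
D: 36·0 + 23·1 + 40·1 + 31·4 + 14·2 + 12·5 + 7·0 = 275
F has the highest Borda score (487).

F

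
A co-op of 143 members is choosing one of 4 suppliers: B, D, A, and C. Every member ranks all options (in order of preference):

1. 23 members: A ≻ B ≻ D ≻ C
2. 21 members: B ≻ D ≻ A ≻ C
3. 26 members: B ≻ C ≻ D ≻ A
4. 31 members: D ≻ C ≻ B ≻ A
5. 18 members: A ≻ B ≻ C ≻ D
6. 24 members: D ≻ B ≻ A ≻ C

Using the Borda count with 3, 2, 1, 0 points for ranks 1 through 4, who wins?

B

B: 23·2 + 21·3 + 26·3 + 31·1 + 18·2 + 24·2 = 302
D: 23·1 + 21·2 + 26·1 + 31·3 + 18·0 + 24·3 = 256
A: 23·3 + 21·1 + 26·0 + 31·0 + 18·3 + 24·1 = 168
C: 23·0 + 21·0 + 26·2 + 31·2 + 18·1 + 24·0 = 132
B has the highest Borda score (302).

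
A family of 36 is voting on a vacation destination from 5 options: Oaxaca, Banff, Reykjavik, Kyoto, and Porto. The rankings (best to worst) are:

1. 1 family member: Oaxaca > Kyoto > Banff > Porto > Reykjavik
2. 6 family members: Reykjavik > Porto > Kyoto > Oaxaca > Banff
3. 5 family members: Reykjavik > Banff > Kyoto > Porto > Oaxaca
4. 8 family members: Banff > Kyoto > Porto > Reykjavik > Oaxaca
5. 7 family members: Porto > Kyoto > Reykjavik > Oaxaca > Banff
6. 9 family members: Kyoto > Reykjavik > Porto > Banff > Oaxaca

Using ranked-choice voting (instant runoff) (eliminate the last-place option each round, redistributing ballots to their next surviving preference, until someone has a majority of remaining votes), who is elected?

Kyoto

Round 1: Oaxaca 1, Banff 8, Reykjavik 11, Kyoto 9, Porto 7. Eliminate Oaxaca.
Round 2: Banff 8, Reykjavik 11, Kyoto 10, Porto 7. Eliminate Porto.
Round 3: Banff 8, Reykjavik 11, Kyoto 17. Eliminate Banff.
Round 4: Reykjavik 11, Kyoto 25. Kyoto has a majority.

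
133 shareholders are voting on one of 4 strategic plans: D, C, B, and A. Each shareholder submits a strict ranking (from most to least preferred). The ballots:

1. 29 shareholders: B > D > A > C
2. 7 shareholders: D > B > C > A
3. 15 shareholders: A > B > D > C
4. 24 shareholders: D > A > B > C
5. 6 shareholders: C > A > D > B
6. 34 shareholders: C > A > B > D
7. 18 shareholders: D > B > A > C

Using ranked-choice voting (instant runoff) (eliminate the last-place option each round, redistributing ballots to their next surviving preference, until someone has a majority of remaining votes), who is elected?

Round 1: D 49, C 40, B 29, A 15. Eliminate A.
Round 2: D 49, C 40, B 44. Eliminate C.
Round 3: D 55, B 78. B has a majority.

B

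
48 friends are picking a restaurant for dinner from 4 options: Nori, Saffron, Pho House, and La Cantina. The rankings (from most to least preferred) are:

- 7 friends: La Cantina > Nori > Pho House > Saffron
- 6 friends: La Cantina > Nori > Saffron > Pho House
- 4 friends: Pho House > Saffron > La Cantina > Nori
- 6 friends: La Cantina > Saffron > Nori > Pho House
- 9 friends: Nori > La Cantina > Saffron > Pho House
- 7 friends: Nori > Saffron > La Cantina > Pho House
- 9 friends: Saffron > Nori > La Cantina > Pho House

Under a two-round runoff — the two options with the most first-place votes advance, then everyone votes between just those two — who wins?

Nori

Round 1 first-place votes: Nori 16, Saffron 9, Pho House 4, La Cantina 19.
La Cantina and Nori advance.
Runoff: La Cantina is preferred to Nori by 23 voters; Nori by 25.
Nori wins the runoff.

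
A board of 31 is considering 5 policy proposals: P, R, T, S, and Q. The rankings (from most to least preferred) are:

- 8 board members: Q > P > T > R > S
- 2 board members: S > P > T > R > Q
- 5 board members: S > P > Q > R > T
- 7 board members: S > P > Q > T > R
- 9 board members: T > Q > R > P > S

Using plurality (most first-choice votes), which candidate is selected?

First-place votes: P 0, R 0, T 9, S 14, Q 8.
S has the most first-place votes.

S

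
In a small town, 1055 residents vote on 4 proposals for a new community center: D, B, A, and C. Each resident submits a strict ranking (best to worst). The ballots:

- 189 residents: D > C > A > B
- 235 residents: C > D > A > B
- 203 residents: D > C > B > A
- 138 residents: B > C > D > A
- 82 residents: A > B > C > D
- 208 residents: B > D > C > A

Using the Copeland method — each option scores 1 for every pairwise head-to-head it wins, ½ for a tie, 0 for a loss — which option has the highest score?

D

D: beats B, A, and C → score 3.
B: beats A; loses to D and C → score 1.
A: loses to D, B, and C → score 0.
C: beats B and A; loses to D → score 2.
D has the best pairwise record.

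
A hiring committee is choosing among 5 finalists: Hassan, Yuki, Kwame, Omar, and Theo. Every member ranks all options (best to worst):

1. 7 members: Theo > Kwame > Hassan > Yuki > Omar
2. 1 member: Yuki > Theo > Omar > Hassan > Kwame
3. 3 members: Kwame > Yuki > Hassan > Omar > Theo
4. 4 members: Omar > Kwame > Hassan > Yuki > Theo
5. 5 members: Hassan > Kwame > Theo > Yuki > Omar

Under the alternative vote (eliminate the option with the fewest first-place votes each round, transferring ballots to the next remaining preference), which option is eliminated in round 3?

Round 1: Hassan 5, Yuki 1, Kwame 3, Omar 4, Theo 7. Eliminate Yuki.
Round 2: Hassan 5, Kwame 3, Omar 4, Theo 8. Eliminate Kwame.
Round 3: Hassan 8, Omar 4, Theo 8. Eliminate Omar.

Omar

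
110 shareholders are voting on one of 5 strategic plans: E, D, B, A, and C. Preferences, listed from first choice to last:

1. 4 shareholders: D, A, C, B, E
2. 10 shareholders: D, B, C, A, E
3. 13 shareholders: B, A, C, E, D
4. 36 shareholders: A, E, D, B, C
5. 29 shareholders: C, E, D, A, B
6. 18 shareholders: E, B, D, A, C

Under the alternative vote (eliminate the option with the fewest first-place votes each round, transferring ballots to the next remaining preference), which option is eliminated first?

Round 1: E 18, D 14, B 13, A 36, C 29. Eliminate B.

B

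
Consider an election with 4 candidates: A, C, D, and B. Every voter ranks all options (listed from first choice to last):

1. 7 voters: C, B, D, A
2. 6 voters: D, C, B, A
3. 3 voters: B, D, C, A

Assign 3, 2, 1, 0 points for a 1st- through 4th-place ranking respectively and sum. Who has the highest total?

A: 7·0 + 6·0 + 3·0 = 0
C: 7·3 + 6·2 + 3·1 = 36
D: 7·1 + 6·3 + 3·2 = 31
B: 7·2 + 6·1 + 3·3 = 29
C has the highest Borda score (36).

C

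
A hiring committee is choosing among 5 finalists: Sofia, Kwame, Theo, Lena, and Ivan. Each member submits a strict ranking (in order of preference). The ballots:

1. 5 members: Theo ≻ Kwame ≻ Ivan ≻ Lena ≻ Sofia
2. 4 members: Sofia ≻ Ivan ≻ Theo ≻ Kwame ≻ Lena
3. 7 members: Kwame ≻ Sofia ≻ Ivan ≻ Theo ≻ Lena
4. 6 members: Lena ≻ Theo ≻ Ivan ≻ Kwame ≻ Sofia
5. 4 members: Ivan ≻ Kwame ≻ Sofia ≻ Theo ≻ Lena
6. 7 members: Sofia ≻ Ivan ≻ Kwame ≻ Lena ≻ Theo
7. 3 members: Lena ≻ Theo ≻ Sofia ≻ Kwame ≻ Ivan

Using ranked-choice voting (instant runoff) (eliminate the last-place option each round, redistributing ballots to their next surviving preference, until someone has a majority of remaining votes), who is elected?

Kwame

Round 1: Sofia 11, Kwame 7, Theo 5, Lena 9, Ivan 4. Eliminate Ivan.
Round 2: Sofia 11, Kwame 11, Theo 5, Lena 9. Eliminate Theo.
Round 3: Sofia 11, Kwame 16, Lena 9. Eliminate Lena.
Round 4: Sofia 14, Kwame 22. Kwame has a majority.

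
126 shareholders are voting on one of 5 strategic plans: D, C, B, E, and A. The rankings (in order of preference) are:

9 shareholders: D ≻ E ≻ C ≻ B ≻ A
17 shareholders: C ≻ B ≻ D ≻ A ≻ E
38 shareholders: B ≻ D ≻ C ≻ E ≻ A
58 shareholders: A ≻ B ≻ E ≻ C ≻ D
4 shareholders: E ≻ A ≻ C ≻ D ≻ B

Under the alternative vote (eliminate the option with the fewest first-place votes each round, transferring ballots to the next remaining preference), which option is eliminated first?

Round 1: D 9, C 17, B 38, E 4, A 58. Eliminate E.

E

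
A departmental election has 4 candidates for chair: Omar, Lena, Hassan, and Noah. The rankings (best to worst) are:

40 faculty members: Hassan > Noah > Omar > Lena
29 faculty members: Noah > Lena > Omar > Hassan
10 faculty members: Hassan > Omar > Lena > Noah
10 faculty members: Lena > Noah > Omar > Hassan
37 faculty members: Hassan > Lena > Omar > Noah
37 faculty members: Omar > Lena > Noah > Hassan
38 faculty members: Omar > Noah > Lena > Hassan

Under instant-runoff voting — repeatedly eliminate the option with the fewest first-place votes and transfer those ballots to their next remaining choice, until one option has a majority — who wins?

Round 1: Omar 75, Lena 10, Hassan 87, Noah 29. Eliminate Lena.
Round 2: Omar 75, Hassan 87, Noah 39. Eliminate Noah.
Round 3: Omar 114, Hassan 87. Omar has a majority.

Omar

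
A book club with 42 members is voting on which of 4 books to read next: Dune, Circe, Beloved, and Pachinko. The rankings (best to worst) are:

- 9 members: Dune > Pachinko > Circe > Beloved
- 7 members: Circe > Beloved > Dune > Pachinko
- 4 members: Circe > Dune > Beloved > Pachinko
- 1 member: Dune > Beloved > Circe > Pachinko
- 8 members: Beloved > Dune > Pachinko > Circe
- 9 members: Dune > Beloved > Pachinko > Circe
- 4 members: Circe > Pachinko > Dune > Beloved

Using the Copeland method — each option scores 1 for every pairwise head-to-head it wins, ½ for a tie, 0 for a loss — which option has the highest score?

Dune: beats Circe, Beloved, and Pachinko → score 3.
Circe: beats Beloved; loses to Dune and Pachinko → score 1.
Beloved: beats Pachinko; loses to Dune and Circe → score 1.
Pachinko: beats Circe; loses to Dune and Beloved → score 1.
Dune has the best pairwise record.

Dune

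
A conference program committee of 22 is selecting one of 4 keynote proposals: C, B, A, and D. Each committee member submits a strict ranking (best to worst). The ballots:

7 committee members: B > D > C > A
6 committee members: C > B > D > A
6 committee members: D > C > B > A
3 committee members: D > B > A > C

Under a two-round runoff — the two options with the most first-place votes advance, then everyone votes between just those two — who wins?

B

Round 1 first-place votes: C 6, B 7, A 0, D 9.
D and B advance.
Runoff: D is preferred to B by 9 voters; B by 13.
B wins the runoff.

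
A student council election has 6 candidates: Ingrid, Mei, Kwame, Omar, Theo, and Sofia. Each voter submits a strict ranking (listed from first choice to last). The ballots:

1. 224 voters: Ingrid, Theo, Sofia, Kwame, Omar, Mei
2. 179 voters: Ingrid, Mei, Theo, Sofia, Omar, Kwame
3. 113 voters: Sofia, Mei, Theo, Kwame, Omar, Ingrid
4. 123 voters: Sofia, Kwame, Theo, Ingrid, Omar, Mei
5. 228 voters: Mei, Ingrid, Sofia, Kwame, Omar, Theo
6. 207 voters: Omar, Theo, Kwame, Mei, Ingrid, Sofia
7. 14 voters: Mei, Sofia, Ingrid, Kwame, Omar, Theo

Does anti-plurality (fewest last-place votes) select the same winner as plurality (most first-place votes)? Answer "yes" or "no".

Anti-plurality — last-place votes: Ingrid 113, Mei 347, Kwame 179, Omar 0, Theo 242, Sofia 207. Winner: Omar.
Plurality — first-place votes: Ingrid 403, Mei 242, Kwame 0, Omar 207, Theo 0, Sofia 236. Winner: Ingrid.
The two methods disagree.

no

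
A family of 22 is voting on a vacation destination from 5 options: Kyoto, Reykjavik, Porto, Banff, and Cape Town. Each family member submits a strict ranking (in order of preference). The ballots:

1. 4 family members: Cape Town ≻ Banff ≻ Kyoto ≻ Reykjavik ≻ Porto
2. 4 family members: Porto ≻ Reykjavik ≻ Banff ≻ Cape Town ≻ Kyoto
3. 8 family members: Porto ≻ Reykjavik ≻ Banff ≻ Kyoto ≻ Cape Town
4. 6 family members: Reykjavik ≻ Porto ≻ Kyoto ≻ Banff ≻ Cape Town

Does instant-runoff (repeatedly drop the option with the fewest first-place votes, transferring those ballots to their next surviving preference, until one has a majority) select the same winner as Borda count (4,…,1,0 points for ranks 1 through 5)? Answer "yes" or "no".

Instant-runoff — R1 Kyoto 0, Reykjavik 6, Porto 12, Banff 0, Cape Town 4 (Porto winner). Winner: Porto.
Borda — scores: Kyoto 28, Reykjavik 64, Porto 66, Banff 42, Cape Town 20. Winner: Porto.
The two methods agree.

yes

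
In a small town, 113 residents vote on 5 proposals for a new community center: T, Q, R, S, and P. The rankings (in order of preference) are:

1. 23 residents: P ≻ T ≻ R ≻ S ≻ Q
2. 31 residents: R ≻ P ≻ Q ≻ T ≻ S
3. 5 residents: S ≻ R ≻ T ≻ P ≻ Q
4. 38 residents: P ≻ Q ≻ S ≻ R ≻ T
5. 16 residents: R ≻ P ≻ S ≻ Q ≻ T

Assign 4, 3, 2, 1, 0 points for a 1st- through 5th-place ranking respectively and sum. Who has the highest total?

P

T: 23·3 + 31·1 + 5·2 + 38·0 + 16·0 = 110
Q: 23·0 + 31·2 + 5·0 + 38·3 + 16·1 = 192
R: 23·2 + 31·4 + 5·3 + 38·1 + 16·4 = 287
S: 23·1 + 31·0 + 5·4 + 38·2 + 16·2 = 151
P: 23·4 + 31·3 + 5·1 + 38·4 + 16·3 = 390
P has the highest Borda score (390).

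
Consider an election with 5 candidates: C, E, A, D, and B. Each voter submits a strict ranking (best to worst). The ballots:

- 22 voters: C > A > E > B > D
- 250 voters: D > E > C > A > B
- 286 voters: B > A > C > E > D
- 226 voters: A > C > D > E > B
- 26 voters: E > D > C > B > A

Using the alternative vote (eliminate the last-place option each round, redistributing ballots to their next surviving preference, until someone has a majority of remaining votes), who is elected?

Round 1: C 22, E 26, A 226, D 250, B 286. Eliminate C.
Round 2: E 26, A 248, D 250, B 286. Eliminate E.
Round 3: A 248, D 276, B 286. Eliminate A.
Round 4: D 502, B 308. D has a majority.

D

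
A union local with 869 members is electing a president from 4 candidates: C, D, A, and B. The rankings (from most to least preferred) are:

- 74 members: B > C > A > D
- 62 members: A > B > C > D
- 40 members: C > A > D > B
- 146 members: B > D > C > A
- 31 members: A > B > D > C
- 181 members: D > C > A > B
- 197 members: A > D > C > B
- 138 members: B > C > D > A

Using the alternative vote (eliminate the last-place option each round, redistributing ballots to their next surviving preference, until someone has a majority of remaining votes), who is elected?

A

Round 1: C 40, D 181, A 290, B 358. Eliminate C.
Round 2: D 181, A 330, B 358. Eliminate D.
Round 3: A 511, B 358. A has a majority.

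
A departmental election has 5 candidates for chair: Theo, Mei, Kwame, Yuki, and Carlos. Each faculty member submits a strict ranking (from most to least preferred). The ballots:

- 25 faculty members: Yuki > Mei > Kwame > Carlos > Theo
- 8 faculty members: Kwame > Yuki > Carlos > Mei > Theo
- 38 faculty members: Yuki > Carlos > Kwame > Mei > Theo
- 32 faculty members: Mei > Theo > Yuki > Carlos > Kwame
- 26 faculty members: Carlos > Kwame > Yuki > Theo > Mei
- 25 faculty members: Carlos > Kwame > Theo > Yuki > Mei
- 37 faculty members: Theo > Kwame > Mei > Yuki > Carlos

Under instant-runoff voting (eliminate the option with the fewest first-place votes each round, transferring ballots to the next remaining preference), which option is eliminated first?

Kwame

Round 1: Theo 37, Mei 32, Kwame 8, Yuki 63, Carlos 51. Eliminate Kwame.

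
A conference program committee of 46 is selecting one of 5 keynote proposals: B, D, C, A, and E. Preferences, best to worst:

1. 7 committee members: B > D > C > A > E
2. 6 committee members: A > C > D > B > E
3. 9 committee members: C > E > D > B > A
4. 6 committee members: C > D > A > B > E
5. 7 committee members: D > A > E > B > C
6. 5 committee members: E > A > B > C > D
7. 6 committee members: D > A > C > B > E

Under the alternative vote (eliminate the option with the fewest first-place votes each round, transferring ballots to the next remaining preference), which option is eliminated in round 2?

B

Round 1: B 7, D 13, C 15, A 6, E 5. Eliminate E.
Round 2: B 7, D 13, C 15, A 11. Eliminate B.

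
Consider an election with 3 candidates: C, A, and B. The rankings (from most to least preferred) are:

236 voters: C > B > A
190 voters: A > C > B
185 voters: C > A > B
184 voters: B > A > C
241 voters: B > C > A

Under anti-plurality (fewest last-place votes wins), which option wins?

C

Last-place votes: C 184, A 477, B 375.
C is ranked last by the fewest voters, so C wins.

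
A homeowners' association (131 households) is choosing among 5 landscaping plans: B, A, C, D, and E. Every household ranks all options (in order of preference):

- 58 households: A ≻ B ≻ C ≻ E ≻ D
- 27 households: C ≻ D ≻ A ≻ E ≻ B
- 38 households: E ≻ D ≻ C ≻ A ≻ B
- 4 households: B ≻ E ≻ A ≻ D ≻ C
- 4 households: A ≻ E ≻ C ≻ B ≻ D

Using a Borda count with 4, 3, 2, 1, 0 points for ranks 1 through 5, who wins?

A

B: 58·3 + 27·0 + 38·0 + 4·4 + 4·1 = 194
A: 58·4 + 27·2 + 38·1 + 4·2 + 4·4 = 348
C: 58·2 + 27·4 + 38·2 + 4·0 + 4·2 = 308
D: 58·0 + 27·3 + 38·3 + 4·1 + 4·0 = 199
E: 58·1 + 27·1 + 38·4 + 4·3 + 4·3 = 261
A has the highest Borda score (348).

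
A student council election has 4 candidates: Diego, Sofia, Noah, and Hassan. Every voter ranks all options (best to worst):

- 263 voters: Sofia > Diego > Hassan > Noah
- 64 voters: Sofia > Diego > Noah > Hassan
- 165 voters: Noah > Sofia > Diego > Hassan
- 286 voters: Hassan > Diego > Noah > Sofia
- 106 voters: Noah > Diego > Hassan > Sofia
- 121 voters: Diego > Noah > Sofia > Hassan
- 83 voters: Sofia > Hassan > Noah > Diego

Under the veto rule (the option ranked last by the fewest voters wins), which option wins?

Last-place votes: Diego 83, Sofia 392, Noah 263, Hassan 350.
Diego is ranked last by the fewest voters, so Diego wins.

Diego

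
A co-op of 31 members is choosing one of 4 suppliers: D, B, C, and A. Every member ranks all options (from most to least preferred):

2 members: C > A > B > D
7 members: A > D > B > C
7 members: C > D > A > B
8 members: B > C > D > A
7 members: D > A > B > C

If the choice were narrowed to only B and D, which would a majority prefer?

D

Voters preferring B to D: 10; preferring D to B: 21.
D wins the head-to-head.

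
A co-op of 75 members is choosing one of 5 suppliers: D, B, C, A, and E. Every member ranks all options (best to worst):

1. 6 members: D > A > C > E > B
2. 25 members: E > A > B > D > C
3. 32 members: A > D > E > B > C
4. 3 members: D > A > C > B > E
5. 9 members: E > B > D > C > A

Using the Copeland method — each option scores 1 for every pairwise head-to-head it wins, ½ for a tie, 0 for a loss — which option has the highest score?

A

D: beats B, C, and E; loses to A → score 3.
B: beats C; loses to D, A, and E → score 1.
C: loses to D, B, A, and E → score 0.
A: beats D, B, C, and E → score 4.
E: beats B and C; loses to D and A → score 2.
A has the best pairwise record.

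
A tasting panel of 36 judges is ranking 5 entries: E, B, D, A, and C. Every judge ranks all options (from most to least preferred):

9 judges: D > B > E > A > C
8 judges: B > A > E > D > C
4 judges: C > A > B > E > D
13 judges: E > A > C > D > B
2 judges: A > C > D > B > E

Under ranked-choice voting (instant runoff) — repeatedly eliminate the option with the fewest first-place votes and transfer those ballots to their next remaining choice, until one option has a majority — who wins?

Round 1: E 13, B 8, D 9, A 2, C 4. Eliminate A.
Round 2: E 13, B 8, D 9, C 6. Eliminate C.
Round 3: E 13, B 12, D 11. Eliminate D.
Round 4: E 13, B 23. B has a majority.

B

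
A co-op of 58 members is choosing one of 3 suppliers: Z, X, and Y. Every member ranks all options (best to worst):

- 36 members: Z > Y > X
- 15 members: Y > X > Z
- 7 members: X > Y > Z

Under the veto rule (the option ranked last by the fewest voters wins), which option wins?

Last-place votes: Z 22, X 36, Y 0.
Y is ranked last by the fewest voters, so Y wins.

Y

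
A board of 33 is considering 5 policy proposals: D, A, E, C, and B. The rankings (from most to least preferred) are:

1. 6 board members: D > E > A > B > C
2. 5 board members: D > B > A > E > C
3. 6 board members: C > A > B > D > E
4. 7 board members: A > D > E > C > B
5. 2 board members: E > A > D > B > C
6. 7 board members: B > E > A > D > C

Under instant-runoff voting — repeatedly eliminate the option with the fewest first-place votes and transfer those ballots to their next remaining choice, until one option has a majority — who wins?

A

Round 1: D 11, A 7, E 2, C 6, B 7. Eliminate E.
Round 2: D 11, A 9, C 6, B 7. Eliminate C.
Round 3: D 11, A 15, B 7. Eliminate B.
Round 4: D 11, A 22. A has a majority.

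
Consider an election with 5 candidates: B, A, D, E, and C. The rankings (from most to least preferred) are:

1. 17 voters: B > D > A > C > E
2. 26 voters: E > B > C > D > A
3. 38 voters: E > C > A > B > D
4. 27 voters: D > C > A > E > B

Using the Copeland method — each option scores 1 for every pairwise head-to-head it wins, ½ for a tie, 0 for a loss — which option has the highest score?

B: beats D; loses to A, E, and C → score 1.
A: beats B; loses to D, E, and C → score 1.
D: beats A; loses to B, E, and C → score 1.
E: beats B, A, D, and C → score 4.
C: beats B, A, and D; loses to E → score 3.
E has the best pairwise record.

E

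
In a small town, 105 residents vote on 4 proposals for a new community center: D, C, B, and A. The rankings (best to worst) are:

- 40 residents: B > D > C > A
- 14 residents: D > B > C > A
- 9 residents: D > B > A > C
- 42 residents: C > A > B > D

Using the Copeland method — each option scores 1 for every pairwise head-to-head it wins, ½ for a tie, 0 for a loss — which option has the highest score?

D: beats C and A; loses to B → score 2.
C: beats A; loses to D and B → score 1.
B: beats D, C, and A → score 3.
A: loses to D, C, and B → score 0.
B has the best pairwise record.

B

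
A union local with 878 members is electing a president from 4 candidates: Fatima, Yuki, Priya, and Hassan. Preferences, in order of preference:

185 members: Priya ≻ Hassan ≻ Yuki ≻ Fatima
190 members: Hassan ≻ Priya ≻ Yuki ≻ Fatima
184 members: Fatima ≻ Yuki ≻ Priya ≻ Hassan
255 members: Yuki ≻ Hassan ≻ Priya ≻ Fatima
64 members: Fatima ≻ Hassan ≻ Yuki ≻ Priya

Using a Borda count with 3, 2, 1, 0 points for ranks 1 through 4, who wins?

Hassan

Fatima: 185·0 + 190·0 + 184·3 + 255·0 + 64·3 = 744
Yuki: 185·1 + 190·1 + 184·2 + 255·3 + 64·1 = 1572
Priya: 185·3 + 190·2 + 184·1 + 255·1 + 64·0 = 1374
Hassan: 185·2 + 190·3 + 184·0 + 255·2 + 64·2 = 1578
Hassan has the highest Borda score (1578).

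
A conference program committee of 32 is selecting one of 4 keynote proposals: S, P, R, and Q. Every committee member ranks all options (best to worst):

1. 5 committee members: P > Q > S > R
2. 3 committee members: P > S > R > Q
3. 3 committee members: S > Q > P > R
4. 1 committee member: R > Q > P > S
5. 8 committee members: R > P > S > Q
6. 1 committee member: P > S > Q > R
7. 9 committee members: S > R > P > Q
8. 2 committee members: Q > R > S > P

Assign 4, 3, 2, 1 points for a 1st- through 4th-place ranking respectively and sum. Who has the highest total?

S

S: 5·2 + 3·3 + 3·4 + 1·1 + 8·2 + 1·3 + 9·4 + 2·2 = 91
P: 5·4 + 3·4 + 3·2 + 1·2 + 8·3 + 1·4 + 9·2 + 2·1 = 88
R: 5·1 + 3·2 + 3·1 + 1·4 + 8·4 + 1·1 + 9·3 + 2·3 = 84
Q: 5·3 + 3·1 + 3·3 + 1·3 + 8·1 + 1·2 + 9·1 + 2·4 = 57
S has the highest Borda score (91).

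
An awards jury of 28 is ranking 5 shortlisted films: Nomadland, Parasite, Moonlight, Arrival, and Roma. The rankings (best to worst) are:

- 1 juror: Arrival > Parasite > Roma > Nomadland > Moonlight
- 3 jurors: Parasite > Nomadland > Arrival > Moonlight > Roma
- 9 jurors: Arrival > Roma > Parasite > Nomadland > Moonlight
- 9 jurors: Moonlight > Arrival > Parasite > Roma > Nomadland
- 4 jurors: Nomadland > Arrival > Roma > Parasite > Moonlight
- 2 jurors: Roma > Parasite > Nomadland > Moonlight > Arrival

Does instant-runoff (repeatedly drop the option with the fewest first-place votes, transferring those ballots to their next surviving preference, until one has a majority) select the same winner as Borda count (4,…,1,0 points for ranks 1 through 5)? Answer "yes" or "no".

Instant-runoff — R1 Nomadland 4, Parasite 3, Moonlight 9, Arrival 10, Roma 2 (Roma out); R2 Nomadland 4, Parasite 5, Moonlight 9, Arrival 10 (Nomadland out); R3 Parasite 5, Moonlight 9, Arrival 14 (Parasite out); R4 Moonlight 11, Arrival 17 (Arrival winner). Winner: Arrival.
Borda — scores: Nomadland 39, Parasite 61, Moonlight 41, Arrival 85, Roma 54. Winner: Arrival.
The two methods agree.

yes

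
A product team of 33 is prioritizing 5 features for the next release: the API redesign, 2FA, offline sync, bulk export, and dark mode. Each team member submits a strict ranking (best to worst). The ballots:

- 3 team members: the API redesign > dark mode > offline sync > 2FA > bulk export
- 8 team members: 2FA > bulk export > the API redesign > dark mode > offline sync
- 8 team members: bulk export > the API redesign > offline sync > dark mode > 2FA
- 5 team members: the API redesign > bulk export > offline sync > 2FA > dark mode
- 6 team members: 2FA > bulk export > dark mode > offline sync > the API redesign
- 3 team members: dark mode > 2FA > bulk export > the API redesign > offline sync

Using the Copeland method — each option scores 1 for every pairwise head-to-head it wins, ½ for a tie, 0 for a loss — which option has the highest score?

2FA

the API redesign: beats offline sync and dark mode; loses to 2FA and bulk export → score 2.
2FA: beats the API redesign, offline sync, bulk export, and dark mode → score 4.
offline sync: loses to the API redesign, 2FA, bulk export, and dark mode → score 0.
bulk export: beats the API redesign, offline sync, and dark mode; loses to 2FA → score 3.
dark mode: beats offline sync; loses to the API redesign, 2FA, and bulk export → score 1.
2FA has the best pairwise record.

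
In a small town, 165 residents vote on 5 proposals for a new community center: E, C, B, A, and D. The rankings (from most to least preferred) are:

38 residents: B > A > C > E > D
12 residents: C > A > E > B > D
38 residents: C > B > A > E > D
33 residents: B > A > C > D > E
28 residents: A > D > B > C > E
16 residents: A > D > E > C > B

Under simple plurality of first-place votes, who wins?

First-place votes: E 0, C 50, B 71, A 44, D 0.
B has the most first-place votes.

B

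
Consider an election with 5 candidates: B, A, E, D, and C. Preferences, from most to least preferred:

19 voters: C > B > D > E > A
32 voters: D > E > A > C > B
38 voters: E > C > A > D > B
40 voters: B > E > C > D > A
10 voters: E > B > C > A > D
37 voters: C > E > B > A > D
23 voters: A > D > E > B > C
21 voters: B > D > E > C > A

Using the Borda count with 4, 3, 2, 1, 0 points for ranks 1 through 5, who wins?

E

B: 19·3 + 32·0 + 38·0 + 40·4 + 10·3 + 37·2 + 23·1 + 21·4 = 428
A: 19·0 + 32·2 + 38·2 + 40·0 + 10·1 + 37·1 + 23·4 + 21·0 = 279
E: 19·1 + 32·3 + 38·4 + 40·3 + 10·4 + 37·3 + 23·2 + 21·2 = 626
D: 19·2 + 32·4 + 38·1 + 40·1 + 10·0 + 37·0 + 23·3 + 21·3 = 376
C: 19·4 + 32·1 + 38·3 + 40·2 + 10·2 + 37·4 + 23·0 + 21·1 = 491
E has the highest Borda score (626).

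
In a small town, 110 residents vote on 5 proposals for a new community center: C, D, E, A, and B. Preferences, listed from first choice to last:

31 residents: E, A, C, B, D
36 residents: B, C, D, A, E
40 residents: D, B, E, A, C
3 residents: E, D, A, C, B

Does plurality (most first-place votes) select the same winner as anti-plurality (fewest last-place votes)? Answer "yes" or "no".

Plurality — first-place votes: C 0, D 40, E 34, A 0, B 36. Winner: D.
Anti-plurality — last-place votes: C 40, D 31, E 36, A 0, B 3. Winner: A.
The two methods disagree.

no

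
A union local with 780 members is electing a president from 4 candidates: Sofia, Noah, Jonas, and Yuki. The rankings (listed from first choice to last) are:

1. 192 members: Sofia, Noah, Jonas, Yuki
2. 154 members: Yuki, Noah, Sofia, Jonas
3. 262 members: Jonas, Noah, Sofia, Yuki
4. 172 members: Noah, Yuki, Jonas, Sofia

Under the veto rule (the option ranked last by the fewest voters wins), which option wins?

Last-place votes: Sofia 172, Noah 0, Jonas 154, Yuki 454.
Noah is ranked last by the fewest voters, so Noah wins.

Noah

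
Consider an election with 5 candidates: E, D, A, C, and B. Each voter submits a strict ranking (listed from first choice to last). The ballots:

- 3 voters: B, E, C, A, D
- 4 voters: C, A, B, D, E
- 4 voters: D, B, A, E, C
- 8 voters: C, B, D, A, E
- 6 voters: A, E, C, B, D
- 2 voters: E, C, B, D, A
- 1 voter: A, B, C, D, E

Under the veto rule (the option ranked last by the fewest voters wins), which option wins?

Last-place votes: E 13, D 9, A 2, C 4, B 0.
B is ranked last by the fewest voters, so B wins.

B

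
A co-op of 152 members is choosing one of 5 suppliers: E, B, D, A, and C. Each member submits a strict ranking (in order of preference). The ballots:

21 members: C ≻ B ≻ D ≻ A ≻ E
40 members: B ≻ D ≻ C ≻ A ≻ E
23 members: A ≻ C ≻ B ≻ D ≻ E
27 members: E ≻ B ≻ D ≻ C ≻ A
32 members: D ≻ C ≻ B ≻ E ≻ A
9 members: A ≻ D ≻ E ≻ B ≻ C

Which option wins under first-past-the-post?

First-place votes: E 27, B 40, D 32, A 32, C 21.
B has the most first-place votes.

B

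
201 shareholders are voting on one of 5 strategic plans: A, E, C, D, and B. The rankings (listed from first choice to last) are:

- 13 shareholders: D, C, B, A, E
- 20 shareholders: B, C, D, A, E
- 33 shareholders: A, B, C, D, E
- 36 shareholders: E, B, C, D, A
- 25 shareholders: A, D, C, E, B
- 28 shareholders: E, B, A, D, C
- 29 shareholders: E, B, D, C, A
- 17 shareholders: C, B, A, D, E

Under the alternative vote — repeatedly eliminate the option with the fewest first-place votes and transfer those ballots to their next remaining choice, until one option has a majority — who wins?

A

Round 1: A 58, E 93, C 17, D 13, B 20. Eliminate D.
Round 2: A 58, E 93, C 30, B 20. Eliminate B.
Round 3: A 58, E 93, C 50. Eliminate C.
Round 4: A 108, E 93. A has a majority.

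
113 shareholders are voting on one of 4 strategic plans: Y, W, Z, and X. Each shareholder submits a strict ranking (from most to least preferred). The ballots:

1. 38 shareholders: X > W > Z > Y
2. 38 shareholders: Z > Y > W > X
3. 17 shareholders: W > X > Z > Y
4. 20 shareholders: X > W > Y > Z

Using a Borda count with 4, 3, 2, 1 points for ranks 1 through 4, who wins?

X

Y: 38·1 + 38·3 + 17·1 + 20·2 = 209
W: 38·3 + 38·2 + 17·4 + 20·3 = 318
Z: 38·2 + 38·4 + 17·2 + 20·1 = 282
X: 38·4 + 38·1 + 17·3 + 20·4 = 321
X has the highest Borda score (321).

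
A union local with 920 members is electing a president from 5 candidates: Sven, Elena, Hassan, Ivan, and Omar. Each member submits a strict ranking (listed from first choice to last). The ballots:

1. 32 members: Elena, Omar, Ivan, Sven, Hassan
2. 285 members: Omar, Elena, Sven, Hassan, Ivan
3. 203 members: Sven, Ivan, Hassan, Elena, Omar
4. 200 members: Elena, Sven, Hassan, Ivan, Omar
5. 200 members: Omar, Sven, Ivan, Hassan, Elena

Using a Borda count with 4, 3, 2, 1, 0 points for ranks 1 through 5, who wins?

Sven

Sven: 32·1 + 285·2 + 203·4 + 200·3 + 200·3 = 2614
Elena: 32·4 + 285·3 + 203·1 + 200·4 + 200·0 = 1986
Hassan: 32·0 + 285·1 + 203·2 + 200·2 + 200·1 = 1291
Ivan: 32·2 + 285·0 + 203·3 + 200·1 + 200·2 = 1273
Omar: 32·3 + 285·4 + 203·0 + 200·0 + 200·4 = 2036
Sven has the highest Borda score (2614).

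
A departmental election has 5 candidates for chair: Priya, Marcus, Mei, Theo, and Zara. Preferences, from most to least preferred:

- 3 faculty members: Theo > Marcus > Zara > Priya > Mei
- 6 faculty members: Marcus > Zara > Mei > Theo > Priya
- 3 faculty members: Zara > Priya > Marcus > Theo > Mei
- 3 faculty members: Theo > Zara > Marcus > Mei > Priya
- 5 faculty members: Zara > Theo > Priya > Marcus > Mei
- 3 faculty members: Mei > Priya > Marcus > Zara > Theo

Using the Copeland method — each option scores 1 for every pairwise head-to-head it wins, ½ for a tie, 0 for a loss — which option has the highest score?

Priya: loses to Marcus, Mei, Theo, and Zara → score 0.
Marcus: beats Priya, Mei, Theo, and Zara → score 4.
Mei: beats Priya; loses to Marcus, Theo, and Zara → score 1.
Theo: beats Priya and Mei; loses to Marcus and Zara → score 2.
Zara: beats Priya, Mei, and Theo; loses to Marcus → score 3.
Marcus has the best pairwise record.

Marcus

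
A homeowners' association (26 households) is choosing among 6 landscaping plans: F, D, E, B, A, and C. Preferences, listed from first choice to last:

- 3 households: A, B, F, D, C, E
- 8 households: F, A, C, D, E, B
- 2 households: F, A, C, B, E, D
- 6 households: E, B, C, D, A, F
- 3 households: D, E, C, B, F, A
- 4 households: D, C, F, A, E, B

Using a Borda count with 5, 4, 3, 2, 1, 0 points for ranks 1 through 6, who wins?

F: 3·3 + 8·5 + 2·5 + 6·0 + 3·1 + 4·3 = 74
D: 3·2 + 8·2 + 2·0 + 6·2 + 3·5 + 4·5 = 69
E: 3·0 + 8·1 + 2·1 + 6·5 + 3·4 + 4·1 = 56
B: 3·4 + 8·0 + 2·2 + 6·4 + 3·2 + 4·0 = 46
A: 3·5 + 8·4 + 2·4 + 6·1 + 3·0 + 4·2 = 69
C: 3·1 + 8·3 + 2·3 + 6·3 + 3·3 + 4·4 = 76
C has the highest Borda score (76).

C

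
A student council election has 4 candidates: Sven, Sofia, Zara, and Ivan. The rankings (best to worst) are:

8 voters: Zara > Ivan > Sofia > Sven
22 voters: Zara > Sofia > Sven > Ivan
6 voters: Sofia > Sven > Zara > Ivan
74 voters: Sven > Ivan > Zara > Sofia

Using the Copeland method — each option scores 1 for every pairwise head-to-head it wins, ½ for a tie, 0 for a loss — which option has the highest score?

Sven: beats Sofia, Zara, and Ivan → score 3.
Sofia: loses to Sven, Zara, and Ivan → score 0.
Zara: beats Sofia; loses to Sven and Ivan → score 1.
Ivan: beats Sofia and Zara; loses to Sven → score 2.
Sven has the best pairwise record.

Sven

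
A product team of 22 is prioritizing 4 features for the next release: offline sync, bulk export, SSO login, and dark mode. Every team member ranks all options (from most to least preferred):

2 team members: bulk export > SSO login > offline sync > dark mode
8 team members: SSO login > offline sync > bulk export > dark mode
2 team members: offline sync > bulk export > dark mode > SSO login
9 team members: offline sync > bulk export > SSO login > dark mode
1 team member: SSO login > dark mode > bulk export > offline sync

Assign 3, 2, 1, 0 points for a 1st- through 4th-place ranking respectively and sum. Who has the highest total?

offline sync

offline sync: 2·1 + 8·2 + 2·3 + 9·3 + 1·0 = 51
bulk export: 2·3 + 8·1 + 2·2 + 9·2 + 1·1 = 37
SSO login: 2·2 + 8·3 + 2·0 + 9·1 + 1·3 = 40
dark mode: 2·0 + 8·0 + 2·1 + 9·0 + 1·2 = 4
offline sync has the highest Borda score (51).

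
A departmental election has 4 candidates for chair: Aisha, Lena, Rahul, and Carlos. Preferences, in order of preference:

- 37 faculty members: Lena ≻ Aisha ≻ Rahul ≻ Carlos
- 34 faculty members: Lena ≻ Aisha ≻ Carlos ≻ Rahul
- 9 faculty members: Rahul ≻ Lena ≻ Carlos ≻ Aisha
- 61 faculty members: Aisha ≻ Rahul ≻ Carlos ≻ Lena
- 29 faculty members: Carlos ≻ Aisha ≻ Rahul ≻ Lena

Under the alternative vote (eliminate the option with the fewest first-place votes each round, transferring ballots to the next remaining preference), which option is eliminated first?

Rahul

Round 1: Aisha 61, Lena 71, Rahul 9, Carlos 29. Eliminate Rahul.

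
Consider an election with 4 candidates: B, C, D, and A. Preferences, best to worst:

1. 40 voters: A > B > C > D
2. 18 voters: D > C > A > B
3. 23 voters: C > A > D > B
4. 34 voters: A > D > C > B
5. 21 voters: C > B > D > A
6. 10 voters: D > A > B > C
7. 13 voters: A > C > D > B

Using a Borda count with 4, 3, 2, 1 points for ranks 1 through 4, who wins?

B: 40·3 + 18·1 + 23·1 + 34·1 + 21·3 + 10·2 + 13·1 = 291
C: 40·2 + 18·3 + 23·4 + 34·2 + 21·4 + 10·1 + 13·3 = 427
D: 40·1 + 18·4 + 23·2 + 34·3 + 21·2 + 10·4 + 13·2 = 368
A: 40·4 + 18·2 + 23·3 + 34·4 + 21·1 + 10·3 + 13·4 = 504
A has the highest Borda score (504).

A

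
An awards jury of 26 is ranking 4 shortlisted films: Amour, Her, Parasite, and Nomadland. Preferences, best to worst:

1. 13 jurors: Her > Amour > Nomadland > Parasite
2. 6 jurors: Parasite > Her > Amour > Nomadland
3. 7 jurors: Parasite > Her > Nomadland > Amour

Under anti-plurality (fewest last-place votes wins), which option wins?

Her

Last-place votes: Amour 7, Her 0, Parasite 13, Nomadland 6.
Her is ranked last by the fewest voters, so Her wins.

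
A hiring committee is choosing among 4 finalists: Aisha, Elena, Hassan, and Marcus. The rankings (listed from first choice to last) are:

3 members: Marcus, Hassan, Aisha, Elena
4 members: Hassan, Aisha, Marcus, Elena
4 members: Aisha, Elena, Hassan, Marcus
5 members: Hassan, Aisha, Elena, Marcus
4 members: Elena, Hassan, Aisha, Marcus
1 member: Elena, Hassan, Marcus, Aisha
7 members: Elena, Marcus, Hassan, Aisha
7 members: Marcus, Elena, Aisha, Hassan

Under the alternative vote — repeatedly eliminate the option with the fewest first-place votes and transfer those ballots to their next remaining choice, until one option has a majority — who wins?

Round 1: Aisha 4, Elena 12, Hassan 9, Marcus 10. Eliminate Aisha.
Round 2: Elena 16, Hassan 9, Marcus 10. Eliminate Hassan.
Round 3: Elena 21, Marcus 14. Elena has a majority.

Elena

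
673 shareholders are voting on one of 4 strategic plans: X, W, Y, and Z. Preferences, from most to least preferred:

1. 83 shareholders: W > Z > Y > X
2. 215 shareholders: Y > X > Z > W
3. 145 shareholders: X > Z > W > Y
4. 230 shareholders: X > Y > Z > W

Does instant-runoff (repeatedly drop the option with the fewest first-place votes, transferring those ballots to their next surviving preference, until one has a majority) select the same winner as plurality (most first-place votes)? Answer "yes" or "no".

Instant-runoff — R1 X 375, W 83, Y 215, Z 0 (X winner). Winner: X.
Plurality — first-place votes: X 375, W 83, Y 215, Z 0. Winner: X.
The two methods agree.

yes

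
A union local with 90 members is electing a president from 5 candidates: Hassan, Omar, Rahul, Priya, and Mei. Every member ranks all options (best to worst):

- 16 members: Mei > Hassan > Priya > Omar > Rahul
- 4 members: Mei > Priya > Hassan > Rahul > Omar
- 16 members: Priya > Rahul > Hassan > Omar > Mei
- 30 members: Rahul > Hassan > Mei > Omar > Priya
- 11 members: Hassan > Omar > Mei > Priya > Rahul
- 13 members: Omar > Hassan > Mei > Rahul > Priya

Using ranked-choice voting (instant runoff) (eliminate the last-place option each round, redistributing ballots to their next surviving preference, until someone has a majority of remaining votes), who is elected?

Rahul

Round 1: Hassan 11, Omar 13, Rahul 30, Priya 16, Mei 20. Eliminate Hassan.
Round 2: Omar 24, Rahul 30, Priya 16, Mei 20. Eliminate Priya.
Round 3: Omar 24, Rahul 46, Mei 20. Rahul has a majority.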